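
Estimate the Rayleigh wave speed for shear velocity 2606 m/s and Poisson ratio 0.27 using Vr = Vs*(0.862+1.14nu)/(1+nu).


Numerator factor = 0.862 + 1.14*0.27 = 1.1698
Denominator = 1 + 0.27 = 1.27
Vr = 2606 * 1.1698 / 1.27 = 2400.39 m/s

2400.39


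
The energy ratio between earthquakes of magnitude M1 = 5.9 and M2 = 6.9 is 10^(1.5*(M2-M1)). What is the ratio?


M2 - M1 = 6.9 - 5.9 = 1.0
1.5 * 1.0 = 1.5
ratio = 10^1.5 = 31.62

31.62


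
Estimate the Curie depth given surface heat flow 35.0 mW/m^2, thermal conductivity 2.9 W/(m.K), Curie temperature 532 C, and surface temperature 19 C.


T_Curie - T_surf = 532 - 19 = 513 C
Convert q to W/m^2: 35.0 mW/m^2 = 0.035 W/m^2
d = 513 * 2.9 / 0.035 = 42505.71 m

42505.71


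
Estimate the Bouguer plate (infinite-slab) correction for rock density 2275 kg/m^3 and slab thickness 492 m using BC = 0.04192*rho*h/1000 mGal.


BC = 0.04192 * rho * h / 1000
= 0.04192 * 2275 * 492 / 1000
= 46.9211 mGal

46.9211


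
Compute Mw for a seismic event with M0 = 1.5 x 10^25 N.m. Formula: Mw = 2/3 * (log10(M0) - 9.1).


log10(M0) = log10(1.5 x 10^25) = 25.1761
Mw = 2/3 * (25.1761 - 9.1)
= 2/3 * 16.0761
= 10.72

10.72


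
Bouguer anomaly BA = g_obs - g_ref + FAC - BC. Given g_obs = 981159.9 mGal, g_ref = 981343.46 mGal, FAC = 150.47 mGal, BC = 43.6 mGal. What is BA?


BA = g_obs - g_ref + FAC - BC
= 981159.9 - 981343.46 + 150.47 - 43.6
= -76.69 mGal

-76.69


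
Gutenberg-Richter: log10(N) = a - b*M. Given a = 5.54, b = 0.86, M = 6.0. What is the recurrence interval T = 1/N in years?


log10(N) = 5.54 - 0.86*6.0 = 0.38
N = 10^0.38 = 2.398833
T = 1/N = 1/2.398833 = 0.4169 years

0.4169


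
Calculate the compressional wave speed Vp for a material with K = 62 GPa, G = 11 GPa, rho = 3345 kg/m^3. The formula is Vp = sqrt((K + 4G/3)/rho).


First compute the effective modulus:
K + 4G/3 = 62e9 + 4*11e9/3 = 76666666666.67 Pa
Then divide by density:
76666666666.67 / 3345 = 22919780.7673 Pa/(kg/m^3)
Take the square root:
Vp = sqrt(22919780.7673) = 4787.46 m/s

4787.46


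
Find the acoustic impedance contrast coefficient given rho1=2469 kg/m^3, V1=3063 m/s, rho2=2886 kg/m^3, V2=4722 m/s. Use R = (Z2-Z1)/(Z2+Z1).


Z1 = 2469 * 3063 = 7562547
Z2 = 2886 * 4722 = 13627692
R = (13627692 - 7562547) / (13627692 + 7562547) = 6065145 / 21190239 = 0.2862

0.2862


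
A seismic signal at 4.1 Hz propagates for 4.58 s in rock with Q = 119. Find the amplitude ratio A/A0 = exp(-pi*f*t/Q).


pi*f*t/Q = pi*4.1*4.58/119 = 0.495738
A/A0 = exp(-0.495738) = 0.609121

0.609121


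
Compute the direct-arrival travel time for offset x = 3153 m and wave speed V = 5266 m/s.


t = x / V
= 3153 / 5266
= 0.5987 s

0.5987


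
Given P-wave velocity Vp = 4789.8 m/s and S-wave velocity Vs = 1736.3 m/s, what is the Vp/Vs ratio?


Vp/Vs = 4789.8 / 1736.3
= 2.7586

2.7586


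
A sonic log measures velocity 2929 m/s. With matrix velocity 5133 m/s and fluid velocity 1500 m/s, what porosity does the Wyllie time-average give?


1/V - 1/Vm = 1/2929 - 1/5133 = 0.0001466
1/Vf - 1/Vm = 1/1500 - 1/5133 = 0.00047185
phi = 0.0001466 / 0.00047185 = 0.3107

0.3107


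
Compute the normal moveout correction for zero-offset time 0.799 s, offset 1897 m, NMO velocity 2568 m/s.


x/Vnmo = 1897/2568 = 0.738707
(x/Vnmo)^2 = 0.545688
t0^2 = 0.638401
sqrt(0.638401 + 0.545688) = 1.088159
dt = 1.088159 - 0.799 = 0.289159

0.289159


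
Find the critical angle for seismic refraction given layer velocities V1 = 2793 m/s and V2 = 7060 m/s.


V1/V2 = 2793/7060 = 0.395609
theta_c = arcsin(0.395609) = 23.304 degrees

23.304


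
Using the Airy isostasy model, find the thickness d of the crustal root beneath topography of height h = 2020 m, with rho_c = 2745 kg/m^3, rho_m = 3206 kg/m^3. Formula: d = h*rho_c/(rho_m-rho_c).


rho_m - rho_c = 3206 - 2745 = 461
d = 2020 * 2745 / 461
= 5544900 / 461
= 12027.98 m

12027.98


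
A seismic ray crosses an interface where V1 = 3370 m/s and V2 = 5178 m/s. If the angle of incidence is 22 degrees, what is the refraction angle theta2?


sin(theta1) = sin(22 deg) = 0.374607
sin(theta2) = V2/V1 * sin(theta1) = 5178/3370 * 0.374607 = 0.575582
theta2 = arcsin(0.575582) = 35.1404 degrees

35.1404


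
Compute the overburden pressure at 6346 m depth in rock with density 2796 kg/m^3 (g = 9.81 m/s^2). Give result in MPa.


P = rho * g * z / 1e6
= 2796 * 9.81 * 6346 / 1e6
= 174062910.96 / 1e6
= 174.0629 MPa

174.0629


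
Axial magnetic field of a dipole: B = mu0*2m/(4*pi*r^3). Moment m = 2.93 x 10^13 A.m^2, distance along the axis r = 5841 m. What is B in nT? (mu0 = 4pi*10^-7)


m = 2.93 x 10^13 = 29300000000000 A.m^2
2m = 58600000000000 A.m^2
r^3 = 5841^3 = 199279038321
B = (4pi*10^-7) * 58600000000000 / (4*pi * 199279038321) * 1e9
= 73638931.800145 / 2504214251214.77 * 1e9
= 29406.003 nT

29406.003


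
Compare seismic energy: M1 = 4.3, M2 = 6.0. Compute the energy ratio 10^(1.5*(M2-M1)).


M2 - M1 = 6.0 - 4.3 = 1.7
1.5 * 1.7 = 2.55
ratio = 10^2.55 = 354.81

354.81


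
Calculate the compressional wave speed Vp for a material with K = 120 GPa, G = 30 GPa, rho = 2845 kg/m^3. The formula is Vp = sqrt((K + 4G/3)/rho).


First compute the effective modulus:
K + 4G/3 = 120e9 + 4*30e9/3 = 160000000000.0 Pa
Then divide by density:
160000000000.0 / 2845 = 56239015.8172 Pa/(kg/m^3)
Take the square root:
Vp = sqrt(56239015.8172) = 7499.27 m/s

7499.27


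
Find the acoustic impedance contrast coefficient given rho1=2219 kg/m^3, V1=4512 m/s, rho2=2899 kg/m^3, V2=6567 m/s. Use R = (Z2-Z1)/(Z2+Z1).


Z1 = 2219 * 4512 = 10012128
Z2 = 2899 * 6567 = 19037733
R = (19037733 - 10012128) / (19037733 + 10012128) = 9025605 / 29049861 = 0.3107

0.3107


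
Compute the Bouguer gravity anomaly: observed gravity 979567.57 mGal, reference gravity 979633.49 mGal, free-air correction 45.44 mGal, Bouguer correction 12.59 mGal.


BA = g_obs - g_ref + FAC - BC
= 979567.57 - 979633.49 + 45.44 - 12.59
= -33.07 mGal

-33.07


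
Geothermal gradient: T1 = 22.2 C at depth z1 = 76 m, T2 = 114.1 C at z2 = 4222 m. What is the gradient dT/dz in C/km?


dT = 114.1 - 22.2 = 91.9 C
dz = 4222 - 76 = 4146 m
gradient = dT/dz * 1000 = 91.9/4146 * 1000 = 22.1659 C/km

22.1659


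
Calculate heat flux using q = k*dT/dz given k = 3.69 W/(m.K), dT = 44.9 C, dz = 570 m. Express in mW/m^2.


q = k * dT / dz * 1000
= 3.69 * 44.9 / 570 * 1000
= 0.290668 * 1000
= 290.6684 mW/m^2

290.6684


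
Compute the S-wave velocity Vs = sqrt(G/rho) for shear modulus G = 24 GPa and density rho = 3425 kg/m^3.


Convert G to Pa: G = 24e9 Pa
Compute G/rho = 24e9 / 3425 = 7007299.2701
Vs = sqrt(7007299.2701) = 2647.13 m/s

2647.13


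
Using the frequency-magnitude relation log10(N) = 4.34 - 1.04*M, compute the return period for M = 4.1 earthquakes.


log10(N) = 4.34 - 1.04*4.1 = 0.076
N = 10^0.076 = 1.191242
T = 1/N = 1/1.191242 = 0.8395 years

0.8395


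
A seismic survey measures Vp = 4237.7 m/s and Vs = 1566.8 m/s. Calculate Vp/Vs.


Vp/Vs = 4237.7 / 1566.8
= 2.7047

2.7047


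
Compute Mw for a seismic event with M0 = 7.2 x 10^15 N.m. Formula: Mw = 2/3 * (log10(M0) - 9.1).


log10(M0) = log10(7.2 x 10^15) = 15.8573
Mw = 2/3 * (15.8573 - 9.1)
= 2/3 * 6.7573
= 4.5

4.5


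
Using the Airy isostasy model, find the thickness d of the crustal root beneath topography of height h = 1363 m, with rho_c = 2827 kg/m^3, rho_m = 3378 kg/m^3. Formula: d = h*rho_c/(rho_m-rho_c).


rho_m - rho_c = 3378 - 2827 = 551
d = 1363 * 2827 / 551
= 3853201 / 551
= 6993.11 m

6993.11


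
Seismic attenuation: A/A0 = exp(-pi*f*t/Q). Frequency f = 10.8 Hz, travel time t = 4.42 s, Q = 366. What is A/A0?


pi*f*t/Q = pi*10.8*4.42/366 = 0.409746
A/A0 = exp(-0.409746) = 0.663819

0.663819


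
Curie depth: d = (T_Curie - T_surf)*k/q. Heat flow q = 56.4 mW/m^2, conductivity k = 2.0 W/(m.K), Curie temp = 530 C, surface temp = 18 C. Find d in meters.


T_Curie - T_surf = 530 - 18 = 512 C
Convert q to W/m^2: 56.4 mW/m^2 = 0.0564 W/m^2
d = 512 * 2.0 / 0.0564 = 18156.03 m

18156.03


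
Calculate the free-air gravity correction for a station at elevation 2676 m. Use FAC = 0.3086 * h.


FAC = 0.3086 * h
= 0.3086 * 2676
= 825.8136 mGal

825.8136


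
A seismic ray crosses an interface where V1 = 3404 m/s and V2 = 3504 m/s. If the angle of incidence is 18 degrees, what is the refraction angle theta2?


sin(theta1) = sin(18 deg) = 0.309017
sin(theta2) = V2/V1 * sin(theta1) = 3504/3404 * 0.309017 = 0.318095
theta2 = arcsin(0.318095) = 18.5478 degrees

18.5478


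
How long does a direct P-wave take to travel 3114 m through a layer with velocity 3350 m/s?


t = x / V
= 3114 / 3350
= 0.9296 s

0.9296


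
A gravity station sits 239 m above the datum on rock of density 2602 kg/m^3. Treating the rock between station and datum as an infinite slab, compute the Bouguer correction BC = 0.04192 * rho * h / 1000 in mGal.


BC = 0.04192 * rho * h / 1000
= 0.04192 * 2602 * 239 / 1000
= 26.0691 mGal

26.0691


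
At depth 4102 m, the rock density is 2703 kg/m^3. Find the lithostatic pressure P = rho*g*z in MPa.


P = rho * g * z / 1e6
= 2703 * 9.81 * 4102 / 1e6
= 108770395.86 / 1e6
= 108.7704 MPa

108.7704


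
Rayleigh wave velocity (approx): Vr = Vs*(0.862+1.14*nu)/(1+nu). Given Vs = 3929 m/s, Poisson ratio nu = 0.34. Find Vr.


Numerator factor = 0.862 + 1.14*0.34 = 1.2496
Denominator = 1 + 0.34 = 1.34
Vr = 3929 * 1.2496 / 1.34 = 3663.94 m/s

3663.94


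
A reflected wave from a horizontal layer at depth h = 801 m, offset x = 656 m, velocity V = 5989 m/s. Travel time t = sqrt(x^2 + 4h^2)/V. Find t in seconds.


x^2 + 4h^2 = 656^2 + 4*801^2 = 430336 + 2566404 = 2996740
sqrt(2996740) = 1731.1095
t = 1731.1095 / 5989 = 0.289 s

0.289


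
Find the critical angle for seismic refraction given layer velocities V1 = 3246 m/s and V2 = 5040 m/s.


V1/V2 = 3246/5040 = 0.644048
theta_c = arcsin(0.644048) = 40.0943 degrees

40.0943


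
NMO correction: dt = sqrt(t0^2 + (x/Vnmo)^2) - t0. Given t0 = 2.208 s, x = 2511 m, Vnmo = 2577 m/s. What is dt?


x/Vnmo = 2511/2577 = 0.974389
(x/Vnmo)^2 = 0.949434
t0^2 = 4.875264
sqrt(4.875264 + 0.949434) = 2.413441
dt = 2.413441 - 2.208 = 0.205441

0.205441


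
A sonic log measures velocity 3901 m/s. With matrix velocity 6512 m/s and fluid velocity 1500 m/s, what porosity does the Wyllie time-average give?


1/V - 1/Vm = 1/3901 - 1/6512 = 0.00010278
1/Vf - 1/Vm = 1/1500 - 1/6512 = 0.0005131
phi = 0.00010278 / 0.0005131 = 0.2003

0.2003


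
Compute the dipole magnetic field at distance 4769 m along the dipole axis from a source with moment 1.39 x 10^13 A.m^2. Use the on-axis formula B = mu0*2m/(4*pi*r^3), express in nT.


m = 1.39 x 10^13 = 13900000000000 A.m^2
2m = 27800000000000 A.m^2
r^3 = 4769^3 = 108463088609
B = (4pi*10^-7) * 27800000000000 / (4*pi * 108463088609) * 1e9
= 34934510.307919 / 1362987369438.77 * 1e9
= 25630.8394 nT

25630.8394


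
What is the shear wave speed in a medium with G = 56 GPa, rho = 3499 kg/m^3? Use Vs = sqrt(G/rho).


Convert G to Pa: G = 56e9 Pa
Compute G/rho = 56e9 / 3499 = 16004572.7351
Vs = sqrt(16004572.7351) = 4000.57 m/s

4000.57


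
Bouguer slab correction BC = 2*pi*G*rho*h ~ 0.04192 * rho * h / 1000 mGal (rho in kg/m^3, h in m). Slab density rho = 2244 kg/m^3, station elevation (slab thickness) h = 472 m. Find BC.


BC = 0.04192 * rho * h / 1000
= 0.04192 * 2244 * 472 / 1000
= 44.4003 mGal

44.4003


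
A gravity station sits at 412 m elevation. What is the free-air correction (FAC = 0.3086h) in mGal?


FAC = 0.3086 * h
= 0.3086 * 412
= 127.1432 mGal

127.1432


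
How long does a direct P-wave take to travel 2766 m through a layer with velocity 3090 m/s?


t = x / V
= 2766 / 3090
= 0.8951 s

0.8951


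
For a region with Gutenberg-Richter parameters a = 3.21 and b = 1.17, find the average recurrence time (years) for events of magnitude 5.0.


log10(N) = 3.21 - 1.17*5.0 = -2.64
N = 10^-2.64 = 0.002291
T = 1/N = 1/0.002291 = 436.5158 years

436.5158


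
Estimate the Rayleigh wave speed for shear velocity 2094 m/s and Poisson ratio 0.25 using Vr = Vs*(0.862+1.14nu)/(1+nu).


Numerator factor = 0.862 + 1.14*0.25 = 1.147
Denominator = 1 + 0.25 = 1.25
Vr = 2094 * 1.147 / 1.25 = 1921.45 m/s

1921.45


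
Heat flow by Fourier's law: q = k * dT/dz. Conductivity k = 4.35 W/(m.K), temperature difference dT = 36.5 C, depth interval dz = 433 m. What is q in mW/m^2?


q = k * dT / dz * 1000
= 4.35 * 36.5 / 433 * 1000
= 0.366686 * 1000
= 366.6859 mW/m^2

366.6859


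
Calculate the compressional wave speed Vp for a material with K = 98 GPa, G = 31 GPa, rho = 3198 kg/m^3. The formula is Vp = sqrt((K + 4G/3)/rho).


First compute the effective modulus:
K + 4G/3 = 98e9 + 4*31e9/3 = 139333333333.33 Pa
Then divide by density:
139333333333.33 / 3198 = 43568897.2274 Pa/(kg/m^3)
Take the square root:
Vp = sqrt(43568897.2274) = 6600.67 m/s

6600.67


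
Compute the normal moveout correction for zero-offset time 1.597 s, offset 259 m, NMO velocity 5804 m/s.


x/Vnmo = 259/5804 = 0.044624
(x/Vnmo)^2 = 0.001991
t0^2 = 2.550409
sqrt(2.550409 + 0.001991) = 1.597623
dt = 1.597623 - 1.597 = 0.000623

6.230000e-04


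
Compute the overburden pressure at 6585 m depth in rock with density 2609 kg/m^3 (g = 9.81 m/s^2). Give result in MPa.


P = rho * g * z / 1e6
= 2609 * 9.81 * 6585 / 1e6
= 168538399.65 / 1e6
= 168.5384 MPa

168.5384


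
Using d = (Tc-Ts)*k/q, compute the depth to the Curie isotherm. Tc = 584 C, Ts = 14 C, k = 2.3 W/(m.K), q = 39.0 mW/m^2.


T_Curie - T_surf = 584 - 14 = 570 C
Convert q to W/m^2: 39.0 mW/m^2 = 0.039 W/m^2
d = 570 * 2.3 / 0.039 = 33615.38 m

33615.38


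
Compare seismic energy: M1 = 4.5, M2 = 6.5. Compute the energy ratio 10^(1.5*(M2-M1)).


M2 - M1 = 6.5 - 4.5 = 2.0
1.5 * 2.0 = 3.0
ratio = 10^3.0 = 1000.0

1000.0


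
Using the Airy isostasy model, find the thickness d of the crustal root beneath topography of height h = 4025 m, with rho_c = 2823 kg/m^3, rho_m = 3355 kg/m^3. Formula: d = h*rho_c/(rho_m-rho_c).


rho_m - rho_c = 3355 - 2823 = 532
d = 4025 * 2823 / 532
= 11362575 / 532
= 21358.22 m

21358.22


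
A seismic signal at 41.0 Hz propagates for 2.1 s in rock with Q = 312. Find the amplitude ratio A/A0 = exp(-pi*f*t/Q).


pi*f*t/Q = pi*41.0*2.1/312 = 0.866959
A/A0 = exp(-0.866959) = 0.420228

0.420228


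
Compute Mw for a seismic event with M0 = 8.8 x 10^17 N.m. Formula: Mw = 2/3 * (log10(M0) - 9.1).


log10(M0) = log10(8.8 x 10^17) = 17.9445
Mw = 2/3 * (17.9445 - 9.1)
= 2/3 * 8.8445
= 5.9

5.9


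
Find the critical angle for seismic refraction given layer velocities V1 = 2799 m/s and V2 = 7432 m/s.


V1/V2 = 2799/7432 = 0.376615
theta_c = arcsin(0.376615) = 22.1241 degrees

22.1241


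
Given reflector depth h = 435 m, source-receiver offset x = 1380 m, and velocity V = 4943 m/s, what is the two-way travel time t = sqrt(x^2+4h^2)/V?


x^2 + 4h^2 = 1380^2 + 4*435^2 = 1904400 + 756900 = 2661300
sqrt(2661300) = 1631.3491
t = 1631.3491 / 4943 = 0.33 s

0.33


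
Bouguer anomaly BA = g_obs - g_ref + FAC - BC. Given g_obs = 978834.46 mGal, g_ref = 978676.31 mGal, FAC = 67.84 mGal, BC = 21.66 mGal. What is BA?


BA = g_obs - g_ref + FAC - BC
= 978834.46 - 978676.31 + 67.84 - 21.66
= 204.33 mGal

204.33


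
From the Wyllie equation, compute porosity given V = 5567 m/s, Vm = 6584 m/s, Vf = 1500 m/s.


1/V - 1/Vm = 1/5567 - 1/6584 = 2.775e-05
1/Vf - 1/Vm = 1/1500 - 1/6584 = 0.00051478
phi = 2.775e-05 / 0.00051478 = 0.0539

0.0539


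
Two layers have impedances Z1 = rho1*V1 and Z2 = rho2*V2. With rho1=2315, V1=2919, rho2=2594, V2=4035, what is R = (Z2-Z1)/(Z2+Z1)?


Z1 = 2315 * 2919 = 6757485
Z2 = 2594 * 4035 = 10466790
R = (10466790 - 6757485) / (10466790 + 6757485) = 3709305 / 17224275 = 0.2154

0.2154


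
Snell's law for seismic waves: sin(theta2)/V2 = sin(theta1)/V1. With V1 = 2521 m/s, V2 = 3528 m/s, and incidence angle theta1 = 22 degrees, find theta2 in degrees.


sin(theta1) = sin(22 deg) = 0.374607
sin(theta2) = V2/V1 * sin(theta1) = 3528/2521 * 0.374607 = 0.524241
theta2 = arcsin(0.524241) = 31.6172 degrees

31.6172


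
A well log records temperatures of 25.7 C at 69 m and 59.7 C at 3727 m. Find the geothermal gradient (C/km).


dT = 59.7 - 25.7 = 34.0 C
dz = 3727 - 69 = 3658 m
gradient = dT/dz * 1000 = 34.0/3658 * 1000 = 9.2947 C/km

9.2947


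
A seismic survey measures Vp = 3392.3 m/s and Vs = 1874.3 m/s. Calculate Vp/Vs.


Vp/Vs = 3392.3 / 1874.3
= 1.8099

1.8099


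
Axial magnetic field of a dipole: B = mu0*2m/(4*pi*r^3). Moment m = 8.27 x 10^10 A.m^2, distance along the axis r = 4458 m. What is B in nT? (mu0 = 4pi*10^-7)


m = 8.27 x 10^10 = 82700000000 A.m^2
2m = 165400000000 A.m^2
r^3 = 4458^3 = 88597239912
B = (4pi*10^-7) * 165400000000 / (4*pi * 88597239912) * 1e9
= 207847.769962 / 1113345752143.49 * 1e9
= 186.6875 nT

186.6875


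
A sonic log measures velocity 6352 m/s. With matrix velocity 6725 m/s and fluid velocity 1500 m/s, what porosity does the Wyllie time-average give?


1/V - 1/Vm = 1/6352 - 1/6725 = 8.73e-06
1/Vf - 1/Vm = 1/1500 - 1/6725 = 0.00051797
phi = 8.73e-06 / 0.00051797 = 0.0169

0.0169


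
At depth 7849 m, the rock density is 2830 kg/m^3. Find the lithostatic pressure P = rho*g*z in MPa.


P = rho * g * z / 1e6
= 2830 * 9.81 * 7849 / 1e6
= 217906292.7 / 1e6
= 217.9063 MPa

217.9063


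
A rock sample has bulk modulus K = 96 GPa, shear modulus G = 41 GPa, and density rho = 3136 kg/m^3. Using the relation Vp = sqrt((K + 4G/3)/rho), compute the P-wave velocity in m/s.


First compute the effective modulus:
K + 4G/3 = 96e9 + 4*41e9/3 = 150666666666.67 Pa
Then divide by density:
150666666666.67 / 3136 = 48044217.6871 Pa/(kg/m^3)
Take the square root:
Vp = sqrt(48044217.6871) = 6931.39 m/s

6931.39


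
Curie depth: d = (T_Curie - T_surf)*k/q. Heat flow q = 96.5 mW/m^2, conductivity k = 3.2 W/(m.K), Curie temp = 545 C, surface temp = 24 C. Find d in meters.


T_Curie - T_surf = 545 - 24 = 521 C
Convert q to W/m^2: 96.5 mW/m^2 = 0.0965 W/m^2
d = 521 * 3.2 / 0.0965 = 17276.68 m

17276.68


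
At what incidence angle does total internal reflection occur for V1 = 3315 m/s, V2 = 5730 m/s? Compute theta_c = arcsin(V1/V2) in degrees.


V1/V2 = 3315/5730 = 0.578534
theta_c = arcsin(0.578534) = 35.3475 degrees

35.3475


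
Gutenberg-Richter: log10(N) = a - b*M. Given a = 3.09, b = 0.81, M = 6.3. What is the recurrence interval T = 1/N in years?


log10(N) = 3.09 - 0.81*6.3 = -2.013
N = 10^-2.013 = 0.009705
T = 1/N = 1/0.009705 = 103.0386 years

103.0386


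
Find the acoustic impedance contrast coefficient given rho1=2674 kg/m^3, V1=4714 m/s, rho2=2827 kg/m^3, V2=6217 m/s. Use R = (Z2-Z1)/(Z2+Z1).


Z1 = 2674 * 4714 = 12605236
Z2 = 2827 * 6217 = 17575459
R = (17575459 - 12605236) / (17575459 + 12605236) = 4970223 / 30180695 = 0.1647

0.1647


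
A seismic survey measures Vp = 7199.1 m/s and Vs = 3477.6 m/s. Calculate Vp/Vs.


Vp/Vs = 7199.1 / 3477.6
= 2.0701

2.0701


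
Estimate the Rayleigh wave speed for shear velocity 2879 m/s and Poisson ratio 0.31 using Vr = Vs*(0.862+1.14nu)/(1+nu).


Numerator factor = 0.862 + 1.14*0.31 = 1.2154
Denominator = 1 + 0.31 = 1.31
Vr = 2879 * 1.2154 / 1.31 = 2671.1 m/s

2671.1


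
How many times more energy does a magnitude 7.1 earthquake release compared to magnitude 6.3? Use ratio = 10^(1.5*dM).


M2 - M1 = 7.1 - 6.3 = 0.8
1.5 * 0.8 = 1.2
ratio = 10^1.2 = 15.85

15.85


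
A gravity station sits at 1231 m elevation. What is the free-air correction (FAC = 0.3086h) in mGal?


FAC = 0.3086 * h
= 0.3086 * 1231
= 379.8866 mGal

379.8866


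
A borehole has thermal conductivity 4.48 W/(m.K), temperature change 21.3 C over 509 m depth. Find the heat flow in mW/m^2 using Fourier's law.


q = k * dT / dz * 1000
= 4.48 * 21.3 / 509 * 1000
= 0.187473 * 1000
= 187.4735 mW/m^2

187.4735


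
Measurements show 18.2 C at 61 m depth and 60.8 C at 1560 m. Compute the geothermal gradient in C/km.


dT = 60.8 - 18.2 = 42.6 C
dz = 1560 - 61 = 1499 m
gradient = dT/dz * 1000 = 42.6/1499 * 1000 = 28.4189 C/km

28.4189


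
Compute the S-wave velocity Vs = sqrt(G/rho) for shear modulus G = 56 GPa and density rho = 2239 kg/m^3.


Convert G to Pa: G = 56e9 Pa
Compute G/rho = 56e9 / 2239 = 25011165.699
Vs = sqrt(25011165.699) = 5001.12 m/s

5001.12


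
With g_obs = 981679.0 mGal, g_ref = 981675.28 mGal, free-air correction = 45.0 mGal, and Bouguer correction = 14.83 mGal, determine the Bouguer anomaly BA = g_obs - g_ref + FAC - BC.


BA = g_obs - g_ref + FAC - BC
= 981679.0 - 981675.28 + 45.0 - 14.83
= 33.89 mGal

33.89


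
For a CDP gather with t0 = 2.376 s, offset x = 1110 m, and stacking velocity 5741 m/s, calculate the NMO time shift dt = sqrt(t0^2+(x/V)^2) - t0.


x/Vnmo = 1110/5741 = 0.193346
(x/Vnmo)^2 = 0.037383
t0^2 = 5.645376
sqrt(5.645376 + 0.037383) = 2.383854
dt = 2.383854 - 2.376 = 0.007854

0.007854


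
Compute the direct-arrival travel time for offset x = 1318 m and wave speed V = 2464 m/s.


t = x / V
= 1318 / 2464
= 0.5349 s

0.5349


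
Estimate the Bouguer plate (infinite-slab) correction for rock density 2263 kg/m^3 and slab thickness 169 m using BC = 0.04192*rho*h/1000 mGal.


BC = 0.04192 * rho * h / 1000
= 0.04192 * 2263 * 169 / 1000
= 16.0322 mGal

16.0322


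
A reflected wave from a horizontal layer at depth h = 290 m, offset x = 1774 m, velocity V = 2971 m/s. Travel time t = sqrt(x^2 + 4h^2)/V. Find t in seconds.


x^2 + 4h^2 = 1774^2 + 4*290^2 = 3147076 + 336400 = 3483476
sqrt(3483476) = 1866.4072
t = 1866.4072 / 2971 = 0.6282 s

0.6282


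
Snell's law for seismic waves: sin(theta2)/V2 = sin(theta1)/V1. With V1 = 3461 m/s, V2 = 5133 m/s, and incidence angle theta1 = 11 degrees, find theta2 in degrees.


sin(theta1) = sin(11 deg) = 0.190809
sin(theta2) = V2/V1 * sin(theta1) = 5133/3461 * 0.190809 = 0.282988
theta2 = arcsin(0.282988) = 16.4386 degrees

16.4386


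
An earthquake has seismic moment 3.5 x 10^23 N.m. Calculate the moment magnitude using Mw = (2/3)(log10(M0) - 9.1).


log10(M0) = log10(3.5 x 10^23) = 23.5441
Mw = 2/3 * (23.5441 - 9.1)
= 2/3 * 14.4441
= 9.63

9.63


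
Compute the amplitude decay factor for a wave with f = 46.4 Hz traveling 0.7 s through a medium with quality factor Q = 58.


pi*f*t/Q = pi*46.4*0.7/58 = 1.759292
A/A0 = exp(-1.759292) = 0.172167

0.172167


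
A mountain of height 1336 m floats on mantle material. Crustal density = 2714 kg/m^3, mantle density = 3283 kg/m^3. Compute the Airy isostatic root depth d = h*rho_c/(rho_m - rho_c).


rho_m - rho_c = 3283 - 2714 = 569
d = 1336 * 2714 / 569
= 3625904 / 569
= 6372.41 m

6372.41


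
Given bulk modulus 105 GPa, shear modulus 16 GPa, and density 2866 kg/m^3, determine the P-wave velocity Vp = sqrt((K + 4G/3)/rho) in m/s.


First compute the effective modulus:
K + 4G/3 = 105e9 + 4*16e9/3 = 126333333333.33 Pa
Then divide by density:
126333333333.33 / 2866 = 44080018.609 Pa/(kg/m^3)
Take the square root:
Vp = sqrt(44080018.609) = 6639.28 m/s

6639.28


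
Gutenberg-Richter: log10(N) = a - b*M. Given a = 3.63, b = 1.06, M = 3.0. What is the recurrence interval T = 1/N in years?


log10(N) = 3.63 - 1.06*3.0 = 0.45
N = 10^0.45 = 2.818383
T = 1/N = 1/2.818383 = 0.3548 years

0.3548


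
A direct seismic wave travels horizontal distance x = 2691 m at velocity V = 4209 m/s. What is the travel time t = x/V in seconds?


t = x / V
= 2691 / 4209
= 0.6393 s

0.6393


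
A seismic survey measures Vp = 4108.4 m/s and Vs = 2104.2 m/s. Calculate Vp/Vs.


Vp/Vs = 4108.4 / 2104.2
= 1.9525

1.9525


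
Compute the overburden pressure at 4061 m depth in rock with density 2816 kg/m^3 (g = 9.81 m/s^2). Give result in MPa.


P = rho * g * z / 1e6
= 2816 * 9.81 * 4061 / 1e6
= 112184962.56 / 1e6
= 112.185 MPa

112.185


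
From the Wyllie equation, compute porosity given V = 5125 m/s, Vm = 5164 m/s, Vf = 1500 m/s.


1/V - 1/Vm = 1/5125 - 1/5164 = 1.47e-06
1/Vf - 1/Vm = 1/1500 - 1/5164 = 0.00047302
phi = 1.47e-06 / 0.00047302 = 0.0031

0.0031


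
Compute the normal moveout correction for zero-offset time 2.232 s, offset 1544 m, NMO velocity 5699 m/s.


x/Vnmo = 1544/5699 = 0.270925
(x/Vnmo)^2 = 0.0734
t0^2 = 4.981824
sqrt(4.981824 + 0.0734) = 2.248383
dt = 2.248383 - 2.232 = 0.016383

0.016383


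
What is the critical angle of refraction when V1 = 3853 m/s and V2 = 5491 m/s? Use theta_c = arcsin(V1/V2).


V1/V2 = 3853/5491 = 0.701694
theta_c = arcsin(0.701694) = 44.563 degrees

44.563


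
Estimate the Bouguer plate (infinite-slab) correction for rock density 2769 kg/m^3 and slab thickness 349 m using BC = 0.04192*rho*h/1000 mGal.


BC = 0.04192 * rho * h / 1000
= 0.04192 * 2769 * 349 / 1000
= 40.5107 mGal

40.5107


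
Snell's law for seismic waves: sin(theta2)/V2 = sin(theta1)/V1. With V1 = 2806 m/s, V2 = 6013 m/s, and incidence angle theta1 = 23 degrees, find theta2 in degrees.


sin(theta1) = sin(23 deg) = 0.390731
sin(theta2) = V2/V1 * sin(theta1) = 6013/2806 * 0.390731 = 0.837301
theta2 = arcsin(0.837301) = 56.8562 degrees

56.8562


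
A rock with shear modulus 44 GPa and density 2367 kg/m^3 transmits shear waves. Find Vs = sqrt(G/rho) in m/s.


Convert G to Pa: G = 44e9 Pa
Compute G/rho = 44e9 / 2367 = 18588931.1365
Vs = sqrt(18588931.1365) = 4311.49 m/s

4311.49


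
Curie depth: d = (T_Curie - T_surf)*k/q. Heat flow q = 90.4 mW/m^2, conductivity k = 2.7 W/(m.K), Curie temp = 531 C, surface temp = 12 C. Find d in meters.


T_Curie - T_surf = 531 - 12 = 519 C
Convert q to W/m^2: 90.4 mW/m^2 = 0.0904 W/m^2
d = 519 * 2.7 / 0.0904 = 15501.11 m

15501.11


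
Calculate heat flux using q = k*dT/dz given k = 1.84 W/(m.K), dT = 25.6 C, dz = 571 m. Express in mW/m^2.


q = k * dT / dz * 1000
= 1.84 * 25.6 / 571 * 1000
= 0.082494 * 1000
= 82.4939 mW/m^2

82.4939


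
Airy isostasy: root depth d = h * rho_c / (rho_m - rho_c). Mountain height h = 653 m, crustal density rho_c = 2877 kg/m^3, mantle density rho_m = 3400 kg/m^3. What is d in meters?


rho_m - rho_c = 3400 - 2877 = 523
d = 653 * 2877 / 523
= 1878681 / 523
= 3592.12 m

3592.12


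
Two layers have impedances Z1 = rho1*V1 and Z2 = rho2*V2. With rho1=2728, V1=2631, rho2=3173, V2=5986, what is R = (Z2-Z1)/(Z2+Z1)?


Z1 = 2728 * 2631 = 7177368
Z2 = 3173 * 5986 = 18993578
R = (18993578 - 7177368) / (18993578 + 7177368) = 11816210 / 26170946 = 0.4515

0.4515


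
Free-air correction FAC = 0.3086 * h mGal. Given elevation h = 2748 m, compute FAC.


FAC = 0.3086 * h
= 0.3086 * 2748
= 848.0328 mGal

848.0328


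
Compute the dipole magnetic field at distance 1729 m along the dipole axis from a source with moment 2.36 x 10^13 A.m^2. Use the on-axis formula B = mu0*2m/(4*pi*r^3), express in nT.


m = 2.36 x 10^13 = 23600000000000 A.m^2
2m = 47200000000000 A.m^2
r^3 = 1729^3 = 5168743489
B = (4pi*10^-7) * 47200000000000 / (4*pi * 5168743489) * 1e9
= 59313269.299775 / 64952346293.33 * 1e9
= 913181.3196 nT

913181.3196


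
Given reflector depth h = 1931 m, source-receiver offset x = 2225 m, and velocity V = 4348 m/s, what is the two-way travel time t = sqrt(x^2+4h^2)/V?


x^2 + 4h^2 = 2225^2 + 4*1931^2 = 4950625 + 14915044 = 19865669
sqrt(19865669) = 4457.092
t = 4457.092 / 4348 = 1.0251 s

1.0251


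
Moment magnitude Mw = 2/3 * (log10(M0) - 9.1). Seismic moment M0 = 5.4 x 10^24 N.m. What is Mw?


log10(M0) = log10(5.4 x 10^24) = 24.7324
Mw = 2/3 * (24.7324 - 9.1)
= 2/3 * 15.6324
= 10.42

10.42


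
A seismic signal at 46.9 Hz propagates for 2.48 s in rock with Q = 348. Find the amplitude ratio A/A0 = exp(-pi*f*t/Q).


pi*f*t/Q = pi*46.9*2.48/348 = 1.050014
A/A0 = exp(-1.050014) = 0.349933

0.349933


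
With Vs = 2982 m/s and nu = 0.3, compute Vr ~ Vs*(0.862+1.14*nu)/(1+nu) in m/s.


Numerator factor = 0.862 + 1.14*0.3 = 1.204
Denominator = 1 + 0.3 = 1.3
Vr = 2982 * 1.204 / 1.3 = 2761.79 m/s

2761.79


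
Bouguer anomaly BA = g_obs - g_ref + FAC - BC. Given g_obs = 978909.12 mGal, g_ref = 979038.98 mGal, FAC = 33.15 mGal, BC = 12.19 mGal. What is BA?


BA = g_obs - g_ref + FAC - BC
= 978909.12 - 979038.98 + 33.15 - 12.19
= -108.9 mGal

-108.9


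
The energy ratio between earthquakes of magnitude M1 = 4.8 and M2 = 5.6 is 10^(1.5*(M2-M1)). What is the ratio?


M2 - M1 = 5.6 - 4.8 = 0.8
1.5 * 0.8 = 1.2
ratio = 10^1.2 = 15.85

15.85


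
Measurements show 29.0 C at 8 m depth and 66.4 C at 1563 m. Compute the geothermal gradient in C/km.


dT = 66.4 - 29.0 = 37.4 C
dz = 1563 - 8 = 1555 m
gradient = dT/dz * 1000 = 37.4/1555 * 1000 = 24.0514 C/km

24.0514


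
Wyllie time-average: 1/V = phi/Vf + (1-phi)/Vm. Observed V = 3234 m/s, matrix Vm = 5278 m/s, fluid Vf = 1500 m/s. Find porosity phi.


1/V - 1/Vm = 1/3234 - 1/5278 = 0.00011975
1/Vf - 1/Vm = 1/1500 - 1/5278 = 0.0004772
phi = 0.00011975 / 0.0004772 = 0.2509

0.2509


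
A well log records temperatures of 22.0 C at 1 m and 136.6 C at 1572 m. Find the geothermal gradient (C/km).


dT = 136.6 - 22.0 = 114.6 C
dz = 1572 - 1 = 1571 m
gradient = dT/dz * 1000 = 114.6/1571 * 1000 = 72.9472 C/km

72.9472


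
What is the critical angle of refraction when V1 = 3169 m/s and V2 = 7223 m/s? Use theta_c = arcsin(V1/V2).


V1/V2 = 3169/7223 = 0.438737
theta_c = arcsin(0.438737) = 26.0233 degrees

26.0233


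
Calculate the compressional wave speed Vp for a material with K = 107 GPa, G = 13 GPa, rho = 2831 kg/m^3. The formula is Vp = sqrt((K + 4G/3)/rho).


First compute the effective modulus:
K + 4G/3 = 107e9 + 4*13e9/3 = 124333333333.33 Pa
Then divide by density:
124333333333.33 / 2831 = 43918521.1351 Pa/(kg/m^3)
Take the square root:
Vp = sqrt(43918521.1351) = 6627.11 m/s

6627.11


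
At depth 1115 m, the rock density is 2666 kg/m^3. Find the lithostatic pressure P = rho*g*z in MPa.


P = rho * g * z / 1e6
= 2666 * 9.81 * 1115 / 1e6
= 29161107.9 / 1e6
= 29.1611 MPa

29.1611


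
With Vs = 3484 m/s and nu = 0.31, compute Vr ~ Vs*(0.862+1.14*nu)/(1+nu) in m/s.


Numerator factor = 0.862 + 1.14*0.31 = 1.2154
Denominator = 1 + 0.31 = 1.31
Vr = 3484 * 1.2154 / 1.31 = 3232.41 m/s

3232.41


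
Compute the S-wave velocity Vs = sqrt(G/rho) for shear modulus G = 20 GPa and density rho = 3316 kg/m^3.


Convert G to Pa: G = 20e9 Pa
Compute G/rho = 20e9 / 3316 = 6031363.0881
Vs = sqrt(6031363.0881) = 2455.88 m/s

2455.88


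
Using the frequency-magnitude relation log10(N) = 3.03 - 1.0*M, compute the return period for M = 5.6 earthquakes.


log10(N) = 3.03 - 1.0*5.6 = -2.57
N = 10^-2.57 = 0.002692
T = 1/N = 1/0.002692 = 371.5352 years

371.5352


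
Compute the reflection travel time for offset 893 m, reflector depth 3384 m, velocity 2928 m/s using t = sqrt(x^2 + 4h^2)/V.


x^2 + 4h^2 = 893^2 + 4*3384^2 = 797449 + 45805824 = 46603273
sqrt(46603273) = 6826.659
t = 6826.659 / 2928 = 2.3315 s

2.3315


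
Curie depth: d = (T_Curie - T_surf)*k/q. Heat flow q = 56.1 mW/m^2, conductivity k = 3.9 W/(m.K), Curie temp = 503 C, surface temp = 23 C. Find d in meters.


T_Curie - T_surf = 503 - 23 = 480 C
Convert q to W/m^2: 56.1 mW/m^2 = 0.0561 W/m^2
d = 480 * 3.9 / 0.0561 = 33368.98 m

33368.98


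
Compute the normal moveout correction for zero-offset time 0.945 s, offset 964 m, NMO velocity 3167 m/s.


x/Vnmo = 964/3167 = 0.304389
(x/Vnmo)^2 = 0.092653
t0^2 = 0.893025
sqrt(0.893025 + 0.092653) = 0.992813
dt = 0.992813 - 0.945 = 0.047813

0.047813


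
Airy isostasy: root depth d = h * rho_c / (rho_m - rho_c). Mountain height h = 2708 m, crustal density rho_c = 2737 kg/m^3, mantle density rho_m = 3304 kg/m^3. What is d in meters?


rho_m - rho_c = 3304 - 2737 = 567
d = 2708 * 2737 / 567
= 7411796 / 567
= 13071.95 m

13071.95


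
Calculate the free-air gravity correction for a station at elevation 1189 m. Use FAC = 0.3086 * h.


FAC = 0.3086 * h
= 0.3086 * 1189
= 366.9254 mGal

366.9254


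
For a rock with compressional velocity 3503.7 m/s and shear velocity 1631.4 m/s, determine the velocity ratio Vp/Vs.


Vp/Vs = 3503.7 / 1631.4
= 2.1477

2.1477


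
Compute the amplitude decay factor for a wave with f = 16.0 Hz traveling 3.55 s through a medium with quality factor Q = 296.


pi*f*t/Q = pi*16.0*3.55/296 = 0.602846
A/A0 = exp(-0.602846) = 0.547252

0.547252


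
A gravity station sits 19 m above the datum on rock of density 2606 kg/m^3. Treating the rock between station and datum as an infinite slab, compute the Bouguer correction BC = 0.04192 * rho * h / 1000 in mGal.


BC = 0.04192 * rho * h / 1000
= 0.04192 * 2606 * 19 / 1000
= 2.0756 mGal

2.0756


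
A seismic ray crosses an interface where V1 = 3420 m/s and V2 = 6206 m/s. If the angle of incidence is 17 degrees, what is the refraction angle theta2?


sin(theta1) = sin(17 deg) = 0.292372
sin(theta2) = V2/V1 * sin(theta1) = 6206/3420 * 0.292372 = 0.530544
theta2 = arcsin(0.530544) = 32.0422 degrees

32.0422


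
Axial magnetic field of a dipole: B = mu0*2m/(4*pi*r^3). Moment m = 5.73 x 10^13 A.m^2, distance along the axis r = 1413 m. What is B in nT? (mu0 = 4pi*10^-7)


m = 5.73 x 10^13 = 57300000000000 A.m^2
2m = 114600000000000 A.m^2
r^3 = 1413^3 = 2821151997
B = (4pi*10^-7) * 114600000000000 / (4*pi * 2821151997) * 1e9
= 144010607.240556 / 35451641553.74 * 1e9
= 4062170.3518 nT

4062170.3518


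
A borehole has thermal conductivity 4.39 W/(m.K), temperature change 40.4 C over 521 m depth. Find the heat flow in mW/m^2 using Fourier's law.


q = k * dT / dz * 1000
= 4.39 * 40.4 / 521 * 1000
= 0.340415 * 1000
= 340.4146 mW/m^2

340.4146


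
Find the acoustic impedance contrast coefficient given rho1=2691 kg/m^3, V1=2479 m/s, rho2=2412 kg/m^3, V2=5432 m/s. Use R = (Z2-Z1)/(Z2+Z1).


Z1 = 2691 * 2479 = 6670989
Z2 = 2412 * 5432 = 13101984
R = (13101984 - 6670989) / (13101984 + 6670989) = 6430995 / 19772973 = 0.3252

0.3252


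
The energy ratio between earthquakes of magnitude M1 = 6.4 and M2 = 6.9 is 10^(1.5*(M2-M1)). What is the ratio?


M2 - M1 = 6.9 - 6.4 = 0.5
1.5 * 0.5 = 0.75
ratio = 10^0.75 = 5.62

5.62


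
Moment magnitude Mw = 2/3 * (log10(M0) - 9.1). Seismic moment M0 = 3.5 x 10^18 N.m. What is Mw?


log10(M0) = log10(3.5 x 10^18) = 18.5441
Mw = 2/3 * (18.5441 - 9.1)
= 2/3 * 9.4441
= 6.3

6.3


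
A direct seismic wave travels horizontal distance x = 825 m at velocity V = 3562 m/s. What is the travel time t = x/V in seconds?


t = x / V
= 825 / 3562
= 0.2316 s

0.2316


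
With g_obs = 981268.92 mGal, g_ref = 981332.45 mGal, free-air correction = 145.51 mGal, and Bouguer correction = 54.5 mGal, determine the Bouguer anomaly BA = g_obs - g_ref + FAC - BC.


BA = g_obs - g_ref + FAC - BC
= 981268.92 - 981332.45 + 145.51 - 54.5
= 27.48 mGal

27.48


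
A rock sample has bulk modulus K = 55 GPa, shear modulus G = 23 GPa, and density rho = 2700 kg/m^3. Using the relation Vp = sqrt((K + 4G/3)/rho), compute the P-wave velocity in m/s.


First compute the effective modulus:
K + 4G/3 = 55e9 + 4*23e9/3 = 85666666666.67 Pa
Then divide by density:
85666666666.67 / 2700 = 31728395.0617 Pa/(kg/m^3)
Take the square root:
Vp = sqrt(31728395.0617) = 5632.8 m/s

5632.8


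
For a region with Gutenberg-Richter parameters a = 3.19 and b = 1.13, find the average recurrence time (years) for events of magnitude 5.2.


log10(N) = 3.19 - 1.13*5.2 = -2.686
N = 10^-2.686 = 0.002061
T = 1/N = 1/0.002061 = 485.2885 years

485.2885


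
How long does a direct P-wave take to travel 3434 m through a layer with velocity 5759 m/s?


t = x / V
= 3434 / 5759
= 0.5963 s

0.5963


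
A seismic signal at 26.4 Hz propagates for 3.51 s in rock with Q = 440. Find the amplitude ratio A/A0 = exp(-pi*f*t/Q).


pi*f*t/Q = pi*26.4*3.51/440 = 0.661619
A/A0 = exp(-0.661619) = 0.516015

0.516015


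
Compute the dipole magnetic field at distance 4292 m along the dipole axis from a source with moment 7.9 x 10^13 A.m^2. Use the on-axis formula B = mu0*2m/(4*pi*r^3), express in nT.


m = 7.9 x 10^13 = 79000000000000 A.m^2
2m = 158000000000000 A.m^2
r^3 = 4292^3 = 79064065088
B = (4pi*10^-7) * 158000000000000 / (4*pi * 79064065088) * 1e9
= 198548655.706875 / 993548344173.62 * 1e9
= 199837.9413 nT

199837.9413


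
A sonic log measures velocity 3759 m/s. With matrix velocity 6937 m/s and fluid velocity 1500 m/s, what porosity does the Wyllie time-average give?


1/V - 1/Vm = 1/3759 - 1/6937 = 0.00012187
1/Vf - 1/Vm = 1/1500 - 1/6937 = 0.00052251
phi = 0.00012187 / 0.00052251 = 0.2332

0.2332


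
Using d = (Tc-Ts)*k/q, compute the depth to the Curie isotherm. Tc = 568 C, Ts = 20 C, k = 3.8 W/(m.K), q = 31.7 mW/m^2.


T_Curie - T_surf = 568 - 20 = 548 C
Convert q to W/m^2: 31.7 mW/m^2 = 0.0317 W/m^2
d = 548 * 3.8 / 0.0317 = 65690.85 m

65690.85


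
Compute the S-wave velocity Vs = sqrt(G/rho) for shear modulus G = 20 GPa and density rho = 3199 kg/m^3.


Convert G to Pa: G = 20e9 Pa
Compute G/rho = 20e9 / 3199 = 6251953.7355
Vs = sqrt(6251953.7355) = 2500.39 m/s

2500.39


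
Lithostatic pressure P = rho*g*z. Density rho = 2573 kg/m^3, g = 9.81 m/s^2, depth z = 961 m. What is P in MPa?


P = rho * g * z / 1e6
= 2573 * 9.81 * 961 / 1e6
= 24256725.93 / 1e6
= 24.2567 MPa

24.2567


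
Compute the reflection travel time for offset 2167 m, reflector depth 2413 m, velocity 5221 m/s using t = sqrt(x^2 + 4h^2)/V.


x^2 + 4h^2 = 2167^2 + 4*2413^2 = 4695889 + 23290276 = 27986165
sqrt(27986165) = 5290.1952
t = 5290.1952 / 5221 = 1.0133 s

1.0133


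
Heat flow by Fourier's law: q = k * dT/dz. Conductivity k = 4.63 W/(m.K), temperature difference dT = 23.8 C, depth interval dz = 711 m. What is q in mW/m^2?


q = k * dT / dz * 1000
= 4.63 * 23.8 / 711 * 1000
= 0.154985 * 1000
= 154.9845 mW/m^2

154.9845


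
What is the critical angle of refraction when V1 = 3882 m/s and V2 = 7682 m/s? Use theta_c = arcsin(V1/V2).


V1/V2 = 3882/7682 = 0.505337
theta_c = arcsin(0.505337) = 30.3537 degrees

30.3537


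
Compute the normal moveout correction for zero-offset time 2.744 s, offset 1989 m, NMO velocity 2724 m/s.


x/Vnmo = 1989/2724 = 0.730176
(x/Vnmo)^2 = 0.533157
t0^2 = 7.529536
sqrt(7.529536 + 0.533157) = 2.839488
dt = 2.839488 - 2.744 = 0.095488

0.095488


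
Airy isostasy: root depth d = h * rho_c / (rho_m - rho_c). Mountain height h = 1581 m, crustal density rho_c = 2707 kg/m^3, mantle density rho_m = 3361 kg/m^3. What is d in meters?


rho_m - rho_c = 3361 - 2707 = 654
d = 1581 * 2707 / 654
= 4279767 / 654
= 6543.99 m

6543.99


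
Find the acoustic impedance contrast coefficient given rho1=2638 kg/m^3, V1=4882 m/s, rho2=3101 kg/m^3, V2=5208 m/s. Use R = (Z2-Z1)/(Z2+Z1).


Z1 = 2638 * 4882 = 12878716
Z2 = 3101 * 5208 = 16150008
R = (16150008 - 12878716) / (16150008 + 12878716) = 3271292 / 29028724 = 0.1127

0.1127


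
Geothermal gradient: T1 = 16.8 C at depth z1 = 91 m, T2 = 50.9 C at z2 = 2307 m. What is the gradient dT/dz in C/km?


dT = 50.9 - 16.8 = 34.1 C
dz = 2307 - 91 = 2216 m
gradient = dT/dz * 1000 = 34.1/2216 * 1000 = 15.3881 C/km

15.3881


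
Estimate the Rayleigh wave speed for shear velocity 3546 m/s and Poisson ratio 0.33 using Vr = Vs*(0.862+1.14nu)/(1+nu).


Numerator factor = 0.862 + 1.14*0.33 = 1.2382
Denominator = 1 + 0.33 = 1.33
Vr = 3546 * 1.2382 / 1.33 = 3301.25 m/s

3301.25


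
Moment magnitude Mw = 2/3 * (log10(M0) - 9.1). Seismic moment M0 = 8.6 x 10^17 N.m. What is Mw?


log10(M0) = log10(8.6 x 10^17) = 17.9345
Mw = 2/3 * (17.9345 - 9.1)
= 2/3 * 8.8345
= 5.89

5.89


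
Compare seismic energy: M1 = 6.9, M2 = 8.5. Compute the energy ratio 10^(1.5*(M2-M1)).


M2 - M1 = 8.5 - 6.9 = 1.6
1.5 * 1.6 = 2.4
ratio = 10^2.4 = 251.19

251.19
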